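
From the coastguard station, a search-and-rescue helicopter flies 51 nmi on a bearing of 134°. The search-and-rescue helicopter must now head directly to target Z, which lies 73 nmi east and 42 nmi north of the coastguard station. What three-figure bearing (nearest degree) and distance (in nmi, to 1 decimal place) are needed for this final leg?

025°, 85.5 nmi

Leg 1 (134°, 51 nmi): east 51 sin 134° = 36.69, north 51 cos 134° = -35.43
Current position: (36.69, -35.43). Target: (73, 42). Remaining: Δeast = 36.31, Δnorth = 77.43.
Bearing = atan2(36.31, 77.43) mod 360° = 25.13°; distance = √((36.31)² + (77.43)²) = 85.520 nmi.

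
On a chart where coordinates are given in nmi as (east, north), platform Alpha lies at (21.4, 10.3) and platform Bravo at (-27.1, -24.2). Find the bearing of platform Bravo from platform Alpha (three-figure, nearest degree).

Δeast = -27.1 − 21.4 = -48.50; Δnorth = -24.2 − 10.3 = -34.50.
Bearing = atan2(Δeast, Δnorth) mod 360° = 234.57° ≈ 235°.

235°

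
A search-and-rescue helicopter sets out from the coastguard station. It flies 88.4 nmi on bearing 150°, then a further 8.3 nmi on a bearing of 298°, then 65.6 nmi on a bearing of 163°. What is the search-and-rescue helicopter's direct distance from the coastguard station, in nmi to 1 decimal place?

Leg 1 (150°, 88.4 nmi): east 88.4 sin 150° = 44.20, north 88.4 cos 150° = -76.56
Leg 2 (298°, 8.3 nmi): east 8.3 sin 298° = -7.33, north 8.3 cos 298° = 3.90
Leg 3 (163°, 65.6 nmi): east 65.6 sin 163° = 19.18, north 65.6 cos 163° = -62.73
Net: 56.05 east, -135.39 north. Distance = √((56.05)² + (-135.39)²) = 146.537 nmi.

146.5 nmi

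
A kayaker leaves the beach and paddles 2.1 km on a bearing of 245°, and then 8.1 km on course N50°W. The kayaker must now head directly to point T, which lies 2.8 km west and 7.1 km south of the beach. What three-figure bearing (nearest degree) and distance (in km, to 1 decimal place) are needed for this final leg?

Leg 1 (245°, 2.1 km): east 2.1 sin 245° = -1.90, north 2.1 cos 245° = -0.89
Leg 2 (N50°W, 8.1 km): east 8.1 sin 310° = -6.20, north 8.1 cos 310° = 5.21
Current position: (-8.11, 4.32). Target: (-2.8, -7.1). Remaining: Δeast = 5.31, Δnorth = -11.42.
Bearing = atan2(5.31, -11.42) mod 360° = 155.07°; distance = √((5.31)² + (-11.42)²) = 12.593 km.

155°, 12.6 km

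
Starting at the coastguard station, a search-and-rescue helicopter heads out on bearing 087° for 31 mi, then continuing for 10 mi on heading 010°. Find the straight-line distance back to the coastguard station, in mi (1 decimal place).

Leg 1 (087°, 31 mi): east 31 sin 87° = 30.96, north 31 cos 87° = 1.62
Leg 2 (010°, 10 mi): east 10 sin 10° = 1.74, north 10 cos 10° = 9.85
Net: 32.69 east, 11.47 north. Distance = √((32.69)² + (11.47)²) = 34.648 mi.

34.6 mi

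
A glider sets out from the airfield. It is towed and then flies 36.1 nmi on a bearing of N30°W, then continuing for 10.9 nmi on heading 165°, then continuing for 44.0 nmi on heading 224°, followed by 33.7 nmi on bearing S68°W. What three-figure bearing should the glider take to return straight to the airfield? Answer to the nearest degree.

073°

Leg 1 (N30°W, 36.1 nmi): east 36.1 sin 330° = -18.05, north 36.1 cos 330° = 31.26
Leg 2 (165°, 10.9 nmi): east 10.9 sin 165° = 2.82, north 10.9 cos 165° = -10.53
Leg 3 (224°, 44.0 nmi): east 44.0 sin 224° = -30.56, north 44.0 cos 224° = -31.65
Leg 4 (S68°W, 33.7 nmi): east 33.7 sin 248° = -31.25, north 33.7 cos 248° = -12.62
Net displacement: -77.04 east, -23.54 north. Direction back to start is (77.04, 23.54): bearing = atan2(77.04, 23.54) mod 360° = 73.01° ≈ 073°.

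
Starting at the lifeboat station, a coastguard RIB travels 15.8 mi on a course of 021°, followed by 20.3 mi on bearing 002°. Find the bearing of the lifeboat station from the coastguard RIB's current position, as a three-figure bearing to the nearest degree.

190°

Leg 1 (021°, 15.8 mi): east 15.8 sin 21° = 5.66, north 15.8 cos 21° = 14.75
Leg 2 (002°, 20.3 mi): east 20.3 sin 2° = 0.71, north 20.3 cos 2° = 20.29
Net displacement: 6.37 east, 35.04 north. Direction back to start is (-6.37, -35.04): bearing = atan2(-6.37, -35.04) mod 360° = 190.30° ≈ 190°.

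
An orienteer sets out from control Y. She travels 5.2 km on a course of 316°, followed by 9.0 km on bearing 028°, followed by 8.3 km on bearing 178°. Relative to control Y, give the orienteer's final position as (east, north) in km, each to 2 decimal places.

(0.90, 3.39)

Leg 1 (316°, 5.2 km): east 5.2 sin 316° = -3.61, north 5.2 cos 316° = 3.74
Leg 2 (028°, 9.0 km): east 9.0 sin 28° = 4.23, north 9.0 cos 28° = 7.95
Leg 3 (178°, 8.3 km): east 8.3 sin 178° = 0.29, north 8.3 cos 178° = -8.29
Summing: 0.90 km east, 3.39 km north → (0.90, 3.39).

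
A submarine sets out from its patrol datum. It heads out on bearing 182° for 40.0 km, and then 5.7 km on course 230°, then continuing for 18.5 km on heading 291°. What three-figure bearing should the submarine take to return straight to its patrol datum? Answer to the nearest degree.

032°

Leg 1 (182°, 40.0 km): east 40.0 sin 182° = -1.40, north 40.0 cos 182° = -39.98
Leg 2 (230°, 5.7 km): east 5.7 sin 230° = -4.37, north 5.7 cos 230° = -3.66
Leg 3 (291°, 18.5 km): east 18.5 sin 291° = -17.27, north 18.5 cos 291° = 6.63
Net displacement: -23.03 east, -37.01 north. Direction back to start is (23.03, 37.01): bearing = atan2(23.03, 37.01) mod 360° = 31.90° ≈ 032°.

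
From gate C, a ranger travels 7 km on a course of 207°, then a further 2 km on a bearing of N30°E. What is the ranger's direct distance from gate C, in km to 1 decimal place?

5.0 km

Leg 1 (207°, 7 km): east 7 sin 207° = -3.18, north 7 cos 207° = -6.24
Leg 2 (N30°E, 2 km): east 2 sin 30° = 1.00, north 2 cos 30° = 1.73
Net: -2.18 east, -4.50 north. Distance = √((-2.18)² + (-4.50)²) = 5.004 km.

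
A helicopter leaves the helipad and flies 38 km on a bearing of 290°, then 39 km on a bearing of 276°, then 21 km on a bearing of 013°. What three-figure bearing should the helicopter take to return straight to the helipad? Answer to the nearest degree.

118°

Leg 1 (290°, 38 km): east 38 sin 290° = -35.71, north 38 cos 290° = 13.00
Leg 2 (276°, 39 km): east 39 sin 276° = -38.79, north 39 cos 276° = 4.08
Leg 3 (013°, 21 km): east 21 sin 13° = 4.72, north 21 cos 13° = 20.46
Net displacement: -69.77 east, 37.54 north. Direction back to start is (69.77, -37.54): bearing = atan2(69.77, -37.54) mod 360° = 118.28° ≈ 118°.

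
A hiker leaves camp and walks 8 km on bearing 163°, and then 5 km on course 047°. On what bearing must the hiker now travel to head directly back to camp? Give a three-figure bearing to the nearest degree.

Leg 1 (163°, 8 km): east 8 sin 163° = 2.34, north 8 cos 163° = -7.65
Leg 2 (047°, 5 km): east 5 sin 47° = 3.66, north 5 cos 47° = 3.41
Net displacement: 6.00 east, -4.24 north. Direction back to start is (-6.00, 4.24): bearing = atan2(-6.00, 4.24) mod 360° = 305.27° ≈ 305°.

305°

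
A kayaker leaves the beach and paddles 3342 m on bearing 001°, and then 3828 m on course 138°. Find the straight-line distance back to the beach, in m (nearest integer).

Leg 1 (001°, 3342 m): east 3342 sin 1° = 58.33, north 3342 cos 1° = 3341.49
Leg 2 (138°, 3828 m): east 3828 sin 138° = 2561.43, north 3828 cos 138° = -2844.76
Net: 2619.76 east, 496.73 north. Distance = √((2619.76)² + (496.73)²) = 2666.435 m.

2666 m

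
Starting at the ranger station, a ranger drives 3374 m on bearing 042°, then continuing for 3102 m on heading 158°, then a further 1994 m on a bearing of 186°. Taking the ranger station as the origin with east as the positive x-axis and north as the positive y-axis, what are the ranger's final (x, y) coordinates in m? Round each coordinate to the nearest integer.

(3211, -2352)

Leg 1 (042°, 3374 m): east 3374 sin 42° = 2257.65, north 3374 cos 42° = 2507.37
Leg 2 (158°, 3102 m): east 3102 sin 158° = 1162.03, north 3102 cos 158° = -2876.12
Leg 3 (186°, 1994 m): east 1994 sin 186° = -208.43, north 1994 cos 186° = -1983.08
Summing: 3211.25 m east, -2351.83 m north → (3211, -2352).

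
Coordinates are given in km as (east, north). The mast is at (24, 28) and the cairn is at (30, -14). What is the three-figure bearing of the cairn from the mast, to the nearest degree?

Δeast = 30 − 24 = 6.00; Δnorth = -14 − 28 = -42.00.
Bearing = atan2(Δeast, Δnorth) mod 360° = 171.87° ≈ 172°.

172°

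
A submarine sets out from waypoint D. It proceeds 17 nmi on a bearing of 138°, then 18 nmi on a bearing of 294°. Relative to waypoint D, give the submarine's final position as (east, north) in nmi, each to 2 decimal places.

Leg 1 (138°, 17 nmi): east 17 sin 138° = 11.38, north 17 cos 138° = -12.63
Leg 2 (294°, 18 nmi): east 18 sin 294° = -16.44, north 18 cos 294° = 7.32
Summing: -5.07 nmi east, -5.31 nmi north → (-5.07, -5.31).

(-5.07, -5.31)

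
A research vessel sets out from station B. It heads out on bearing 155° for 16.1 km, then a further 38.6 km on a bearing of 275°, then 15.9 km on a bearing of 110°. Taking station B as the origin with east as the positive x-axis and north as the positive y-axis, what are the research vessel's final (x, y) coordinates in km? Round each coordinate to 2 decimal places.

Leg 1 (155°, 16.1 km): east 16.1 sin 155° = 6.80, north 16.1 cos 155° = -14.59
Leg 2 (275°, 38.6 km): east 38.6 sin 275° = -38.45, north 38.6 cos 275° = 3.36
Leg 3 (110°, 15.9 km): east 15.9 sin 110° = 14.94, north 15.9 cos 110° = -5.44
Summing: -16.71 km east, -16.67 km north → (-16.71, -16.67).

(-16.71, -16.67)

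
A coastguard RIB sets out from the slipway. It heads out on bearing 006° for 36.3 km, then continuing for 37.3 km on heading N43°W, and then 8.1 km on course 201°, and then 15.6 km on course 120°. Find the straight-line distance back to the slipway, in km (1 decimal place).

49.3 km

Leg 1 (006°, 36.3 km): east 36.3 sin 6° = 3.79, north 36.3 cos 6° = 36.10
Leg 2 (N43°W, 37.3 km): east 37.3 sin 317° = -25.44, north 37.3 cos 317° = 27.28
Leg 3 (201°, 8.1 km): east 8.1 sin 201° = -2.90, north 8.1 cos 201° = -7.56
Leg 4 (120°, 15.6 km): east 15.6 sin 120° = 13.51, north 15.6 cos 120° = -7.80
Net: -11.04 east, 48.02 north. Distance = √((-11.04)² + (48.02)²) = 49.271 km.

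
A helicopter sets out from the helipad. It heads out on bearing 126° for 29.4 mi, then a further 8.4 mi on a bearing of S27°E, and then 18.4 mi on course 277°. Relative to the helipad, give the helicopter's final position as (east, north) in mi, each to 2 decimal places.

(9.34, -22.52)

Leg 1 (126°, 29.4 mi): east 29.4 sin 126° = 23.79, north 29.4 cos 126° = -17.28
Leg 2 (S27°E, 8.4 mi): east 8.4 sin 153° = 3.81, north 8.4 cos 153° = -7.48
Leg 3 (277°, 18.4 mi): east 18.4 sin 277° = -18.26, north 18.4 cos 277° = 2.24
Summing: 9.34 mi east, -22.52 mi north → (9.34, -22.52).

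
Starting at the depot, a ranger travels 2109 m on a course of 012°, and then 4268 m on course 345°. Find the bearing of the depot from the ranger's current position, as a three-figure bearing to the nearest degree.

174°

Leg 1 (012°, 2109 m): east 2109 sin 12° = 438.49, north 2109 cos 12° = 2062.91
Leg 2 (345°, 4268 m): east 4268 sin 345° = -1104.64, north 4268 cos 345° = 4122.57
Net displacement: -666.15 east, 6185.48 north. Direction back to start is (666.15, -6185.48): bearing = atan2(666.15, -6185.48) mod 360° = 173.85° ≈ 174°.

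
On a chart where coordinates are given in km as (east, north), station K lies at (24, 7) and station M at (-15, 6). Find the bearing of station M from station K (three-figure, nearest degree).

Δeast = -15 − 24 = -39.00; Δnorth = 6 − 7 = -1.00.
Bearing = atan2(Δeast, Δnorth) mod 360° = 268.53° ≈ 269°.

269°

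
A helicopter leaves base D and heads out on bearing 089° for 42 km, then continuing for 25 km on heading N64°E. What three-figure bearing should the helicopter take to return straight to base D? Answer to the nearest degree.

Leg 1 (089°, 42 km): east 42 sin 89° = 41.99, north 42 cos 89° = 0.73
Leg 2 (N64°E, 25 km): east 25 sin 64° = 22.47, north 25 cos 64° = 10.96
Net displacement: 64.46 east, 11.69 north. Direction back to start is (-64.46, -11.69): bearing = atan2(-64.46, -11.69) mod 360° = 259.72° ≈ 260°.

260°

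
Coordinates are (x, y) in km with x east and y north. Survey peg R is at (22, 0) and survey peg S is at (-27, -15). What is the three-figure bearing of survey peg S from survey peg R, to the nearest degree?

Δeast = -27 − 22 = -49.00; Δnorth = -15 − 0 = -15.00.
Bearing = atan2(Δeast, Δnorth) mod 360° = 252.98° ≈ 253°.

253°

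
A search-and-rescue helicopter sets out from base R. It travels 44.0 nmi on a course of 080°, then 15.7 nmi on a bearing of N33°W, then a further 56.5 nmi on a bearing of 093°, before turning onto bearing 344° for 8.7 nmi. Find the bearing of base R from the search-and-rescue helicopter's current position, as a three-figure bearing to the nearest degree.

Leg 1 (080°, 44.0 nmi): east 44.0 sin 80° = 43.33, north 44.0 cos 80° = 7.64
Leg 2 (N33°W, 15.7 nmi): east 15.7 sin 327° = -8.55, north 15.7 cos 327° = 13.17
Leg 3 (093°, 56.5 nmi): east 56.5 sin 93° = 56.42, north 56.5 cos 93° = -2.96
Leg 4 (344°, 8.7 nmi): east 8.7 sin 344° = -2.40, north 8.7 cos 344° = 8.36
Net displacement: 88.81 east, 26.21 north. Direction back to start is (-88.81, -26.21): bearing = atan2(-88.81, -26.21) mod 360° = 253.55° ≈ 254°.

254°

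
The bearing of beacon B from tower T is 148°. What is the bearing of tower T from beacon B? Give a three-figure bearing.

328°

Back-bearing = 148° + 180° = 328°.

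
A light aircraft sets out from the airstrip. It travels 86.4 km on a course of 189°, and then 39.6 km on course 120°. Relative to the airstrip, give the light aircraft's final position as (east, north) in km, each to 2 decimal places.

(20.78, -105.14)

Leg 1 (189°, 86.4 km): east 86.4 sin 189° = -13.52, north 86.4 cos 189° = -85.34
Leg 2 (120°, 39.6 km): east 39.6 sin 120° = 34.29, north 39.6 cos 120° = -19.80
Summing: 20.78 km east, -105.14 km north → (20.78, -105.14).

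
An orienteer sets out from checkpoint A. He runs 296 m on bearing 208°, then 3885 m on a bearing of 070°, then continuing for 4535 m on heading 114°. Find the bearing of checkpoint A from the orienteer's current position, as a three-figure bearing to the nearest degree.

Leg 1 (208°, 296 m): east 296 sin 208° = -138.96, north 296 cos 208° = -261.35
Leg 2 (070°, 3885 m): east 3885 sin 70° = 3650.71, north 3885 cos 70° = 1328.75
Leg 3 (114°, 4535 m): east 4535 sin 114° = 4142.93, north 4535 cos 114° = -1844.55
Net displacement: 7654.67 east, -777.15 north. Direction back to start is (-7654.67, 777.15): bearing = atan2(-7654.67, 777.15) mod 360° = 275.80° ≈ 276°.

276°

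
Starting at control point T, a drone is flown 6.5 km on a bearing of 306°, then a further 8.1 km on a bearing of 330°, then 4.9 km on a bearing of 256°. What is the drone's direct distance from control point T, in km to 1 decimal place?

17.1 km

Leg 1 (306°, 6.5 km): east 6.5 sin 306° = -5.26, north 6.5 cos 306° = 3.82
Leg 2 (330°, 8.1 km): east 8.1 sin 330° = -4.05, north 8.1 cos 330° = 7.01
Leg 3 (256°, 4.9 km): east 4.9 sin 256° = -4.75, north 4.9 cos 256° = -1.19
Net: -14.06 east, 9.65 north. Distance = √((-14.06)² + (9.65)²) = 17.056 km.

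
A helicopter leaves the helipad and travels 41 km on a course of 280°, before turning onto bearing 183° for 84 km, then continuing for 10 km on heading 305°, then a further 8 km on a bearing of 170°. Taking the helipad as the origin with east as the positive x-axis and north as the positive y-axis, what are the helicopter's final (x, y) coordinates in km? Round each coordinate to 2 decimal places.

(-51.58, -78.91)

Leg 1 (280°, 41 km): east 41 sin 280° = -40.38, north 41 cos 280° = 7.12
Leg 2 (183°, 84 km): east 84 sin 183° = -4.40, north 84 cos 183° = -83.88
Leg 3 (305°, 10 km): east 10 sin 305° = -8.19, north 10 cos 305° = 5.74
Leg 4 (170°, 8 km): east 8 sin 170° = 1.39, north 8 cos 170° = -7.88
Summing: -51.58 km east, -78.91 km north → (-51.58, -78.91).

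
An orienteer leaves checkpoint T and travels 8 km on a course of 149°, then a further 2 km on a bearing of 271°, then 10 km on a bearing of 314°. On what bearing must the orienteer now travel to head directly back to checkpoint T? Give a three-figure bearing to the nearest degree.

091°

Leg 1 (149°, 8 km): east 8 sin 149° = 4.12, north 8 cos 149° = -6.86
Leg 2 (271°, 2 km): east 2 sin 271° = -2.00, north 2 cos 271° = 0.03
Leg 3 (314°, 10 km): east 10 sin 314° = -7.19, north 10 cos 314° = 6.95
Net displacement: -5.07 east, 0.12 north. Direction back to start is (5.07, -0.12): bearing = atan2(5.07, -0.12) mod 360° = 91.40° ≈ 091°.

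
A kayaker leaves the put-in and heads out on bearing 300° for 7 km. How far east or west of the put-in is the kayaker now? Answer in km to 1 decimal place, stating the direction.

6.1 km west

Leg 1 (300°, 7 km): east 7 sin 300° = -6.06, north 7 cos 300° = 3.50
Net east component: -6.06 km.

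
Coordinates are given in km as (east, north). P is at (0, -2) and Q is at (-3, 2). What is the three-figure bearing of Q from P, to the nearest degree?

Δeast = -3 − 0 = -3.00; Δnorth = 2 − -2 = 4.00.
Bearing = atan2(Δeast, Δnorth) mod 360° = 323.13° ≈ 323°.

323°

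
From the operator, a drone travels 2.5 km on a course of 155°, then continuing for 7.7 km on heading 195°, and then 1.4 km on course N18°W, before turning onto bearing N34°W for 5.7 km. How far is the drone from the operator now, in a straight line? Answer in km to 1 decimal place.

5.8 km

Leg 1 (155°, 2.5 km): east 2.5 sin 155° = 1.06, north 2.5 cos 155° = -2.27
Leg 2 (195°, 7.7 km): east 7.7 sin 195° = -1.99, north 7.7 cos 195° = -7.44
Leg 3 (N18°W, 1.4 km): east 1.4 sin 342° = -0.43, north 1.4 cos 342° = 1.33
Leg 4 (N34°W, 5.7 km): east 5.7 sin 326° = -3.19, north 5.7 cos 326° = 4.73
Net: -4.56 east, -3.65 north. Distance = √((-4.56)² + (-3.65)²) = 5.836 km.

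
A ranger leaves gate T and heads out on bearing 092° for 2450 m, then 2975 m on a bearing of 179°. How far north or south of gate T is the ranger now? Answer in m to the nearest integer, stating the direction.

3060 m south

Leg 1 (092°, 2450 m): east 2450 sin 92° = 2448.51, north 2450 cos 92° = -85.50
Leg 2 (179°, 2975 m): east 2975 sin 179° = 51.92, north 2975 cos 179° = -2974.55
Net north component: -3060.05 m.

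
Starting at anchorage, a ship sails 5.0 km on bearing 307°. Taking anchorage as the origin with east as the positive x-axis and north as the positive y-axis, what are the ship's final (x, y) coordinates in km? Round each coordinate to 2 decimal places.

Leg 1 (307°, 5.0 km): east 5.0 sin 307° = -3.99, north 5.0 cos 307° = 3.01
Summing: -3.99 km east, 3.01 km north → (-3.99, 3.01).

(-3.99, 3.01)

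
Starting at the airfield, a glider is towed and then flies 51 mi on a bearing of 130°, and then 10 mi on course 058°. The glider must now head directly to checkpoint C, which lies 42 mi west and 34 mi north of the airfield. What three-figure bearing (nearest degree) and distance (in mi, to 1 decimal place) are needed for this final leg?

304°, 108.6 mi

Leg 1 (130°, 51 mi): east 51 sin 130° = 39.07, north 51 cos 130° = -32.78
Leg 2 (058°, 10 mi): east 10 sin 58° = 8.48, north 10 cos 58° = 5.30
Current position: (47.55, -27.48). Target: (-42, 34). Remaining: Δeast = -89.55, Δnorth = 61.48.
Bearing = atan2(-89.55, 61.48) mod 360° = 304.47°; distance = √((-89.55)² + (61.48)²) = 108.624 mi.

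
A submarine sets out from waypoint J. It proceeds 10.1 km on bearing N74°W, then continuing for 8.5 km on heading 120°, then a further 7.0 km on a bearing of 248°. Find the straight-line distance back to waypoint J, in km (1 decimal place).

Leg 1 (N74°W, 10.1 km): east 10.1 sin 286° = -9.71, north 10.1 cos 286° = 2.78
Leg 2 (120°, 8.5 km): east 8.5 sin 120° = 7.36, north 8.5 cos 120° = -4.25
Leg 3 (248°, 7.0 km): east 7.0 sin 248° = -6.49, north 7.0 cos 248° = -2.62
Net: -8.84 east, -4.09 north. Distance = √((-8.84)² + (-4.09)²) = 9.738 km.

9.7 km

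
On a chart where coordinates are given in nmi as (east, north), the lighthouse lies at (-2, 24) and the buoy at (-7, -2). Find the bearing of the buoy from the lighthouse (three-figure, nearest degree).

191°

Δeast = -7 − -2 = -5.00; Δnorth = -2 − 24 = -26.00.
Bearing = atan2(Δeast, Δnorth) mod 360° = 190.89° ≈ 191°.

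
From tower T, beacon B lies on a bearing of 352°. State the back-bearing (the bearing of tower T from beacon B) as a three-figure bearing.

Back-bearing = 352° − 180° = 172°.

172°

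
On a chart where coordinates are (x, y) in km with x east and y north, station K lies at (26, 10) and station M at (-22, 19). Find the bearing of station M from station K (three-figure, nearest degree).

281°

Δeast = -22 − 26 = -48.00; Δnorth = 19 − 10 = 9.00.
Bearing = atan2(Δeast, Δnorth) mod 360° = 280.62° ≈ 281°.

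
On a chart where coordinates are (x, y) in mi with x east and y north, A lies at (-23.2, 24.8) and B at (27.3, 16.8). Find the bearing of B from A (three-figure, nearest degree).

099°

Δeast = 27.3 − -23.2 = 50.50; Δnorth = 16.8 − 24.8 = -8.00.
Bearing = atan2(Δeast, Δnorth) mod 360° = 99.00° ≈ 099°.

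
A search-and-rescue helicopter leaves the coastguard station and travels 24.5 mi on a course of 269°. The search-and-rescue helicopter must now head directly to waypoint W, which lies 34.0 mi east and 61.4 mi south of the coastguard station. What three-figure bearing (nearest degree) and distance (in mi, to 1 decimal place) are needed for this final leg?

136°, 84.5 mi

Leg 1 (269°, 24.5 mi): east 24.5 sin 269° = -24.50, north 24.5 cos 269° = -0.43
Current position: (-24.50, -0.43). Target: (34.0, -61.4). Remaining: Δeast = 58.50, Δnorth = -60.97.
Bearing = atan2(58.50, -60.97) mod 360° = 136.19°; distance = √((58.50)² + (-60.97)²) = 84.495 mi.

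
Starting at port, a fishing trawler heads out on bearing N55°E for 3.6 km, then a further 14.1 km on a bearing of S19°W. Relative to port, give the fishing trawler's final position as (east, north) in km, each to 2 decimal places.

(-1.64, -11.27)

Leg 1 (N55°E, 3.6 km): east 3.6 sin 55° = 2.95, north 3.6 cos 55° = 2.06
Leg 2 (S19°W, 14.1 km): east 14.1 sin 199° = -4.59, north 14.1 cos 199° = -13.33
Summing: -1.64 km east, -11.27 km north → (-1.64, -11.27).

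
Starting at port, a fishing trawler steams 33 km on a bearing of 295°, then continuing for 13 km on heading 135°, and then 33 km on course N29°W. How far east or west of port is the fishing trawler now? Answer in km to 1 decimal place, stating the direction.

Leg 1 (295°, 33 km): east 33 sin 295° = -29.91, north 33 cos 295° = 13.95
Leg 2 (135°, 13 km): east 13 sin 135° = 9.19, north 13 cos 135° = -9.19
Leg 3 (N29°W, 33 km): east 33 sin 331° = -16.00, north 33 cos 331° = 28.86
Net east component: -36.71 km.

36.7 km west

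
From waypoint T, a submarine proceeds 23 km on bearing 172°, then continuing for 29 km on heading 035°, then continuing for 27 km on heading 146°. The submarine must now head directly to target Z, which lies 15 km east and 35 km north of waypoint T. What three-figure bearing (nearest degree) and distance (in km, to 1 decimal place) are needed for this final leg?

Leg 1 (172°, 23 km): east 23 sin 172° = 3.20, north 23 cos 172° = -22.78
Leg 2 (035°, 29 km): east 29 sin 35° = 16.63, north 29 cos 35° = 23.76
Leg 3 (146°, 27 km): east 27 sin 146° = 15.10, north 27 cos 146° = -22.38
Current position: (34.93, -21.40). Target: (15, 35). Remaining: Δeast = -19.93, Δnorth = 56.40.
Bearing = atan2(-19.93, 56.40) mod 360° = 340.54°; distance = √((-19.93)² + (56.40)²) = 59.823 km.

341°, 59.8 km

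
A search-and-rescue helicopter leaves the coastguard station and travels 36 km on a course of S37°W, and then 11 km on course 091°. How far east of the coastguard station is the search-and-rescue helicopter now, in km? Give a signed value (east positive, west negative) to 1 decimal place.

-10.7 km

Leg 1 (S37°W, 36 km): east 36 sin 217° = -21.67, north 36 cos 217° = -28.75
Leg 2 (091°, 11 km): east 11 sin 91° = 11.00, north 11 cos 91° = -0.19
Net east component: -10.67 km.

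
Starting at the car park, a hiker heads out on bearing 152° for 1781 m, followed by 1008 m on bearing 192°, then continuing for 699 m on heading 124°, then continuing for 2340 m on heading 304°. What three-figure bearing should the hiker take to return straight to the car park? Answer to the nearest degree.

024°

Leg 1 (152°, 1781 m): east 1781 sin 152° = 836.13, north 1781 cos 152° = -1572.53
Leg 2 (192°, 1008 m): east 1008 sin 192° = -209.57, north 1008 cos 192° = -985.97
Leg 3 (124°, 699 m): east 699 sin 124° = 579.50, north 699 cos 124° = -390.88
Leg 4 (304°, 2340 m): east 2340 sin 304° = -1939.95, north 2340 cos 304° = 1308.51
Net displacement: -733.90 east, -1640.87 north. Direction back to start is (733.90, 1640.87): bearing = atan2(733.90, 1640.87) mod 360° = 24.10° ≈ 024°.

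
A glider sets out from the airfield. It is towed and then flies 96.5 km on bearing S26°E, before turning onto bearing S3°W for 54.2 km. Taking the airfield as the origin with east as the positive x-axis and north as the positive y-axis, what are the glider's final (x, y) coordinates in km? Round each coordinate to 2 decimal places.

Leg 1 (S26°E, 96.5 km): east 96.5 sin 154° = 42.30, north 96.5 cos 154° = -86.73
Leg 2 (S3°W, 54.2 km): east 54.2 sin 183° = -2.84, north 54.2 cos 183° = -54.13
Summing: 39.47 km east, -140.86 km north → (39.47, -140.86).

(39.47, -140.86)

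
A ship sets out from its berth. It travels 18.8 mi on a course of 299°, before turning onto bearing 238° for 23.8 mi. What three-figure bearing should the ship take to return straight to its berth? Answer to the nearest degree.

Leg 1 (299°, 18.8 mi): east 18.8 sin 299° = -16.44, north 18.8 cos 299° = 9.11
Leg 2 (238°, 23.8 mi): east 23.8 sin 238° = -20.18, north 23.8 cos 238° = -12.61
Net displacement: -36.63 east, -3.50 north. Direction back to start is (36.63, 3.50): bearing = atan2(36.63, 3.50) mod 360° = 84.55° ≈ 085°.

085°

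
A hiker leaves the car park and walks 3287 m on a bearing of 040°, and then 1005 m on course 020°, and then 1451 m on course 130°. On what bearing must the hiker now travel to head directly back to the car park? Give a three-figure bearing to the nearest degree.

Leg 1 (040°, 3287 m): east 3287 sin 40° = 2112.84, north 3287 cos 40° = 2517.99
Leg 2 (020°, 1005 m): east 1005 sin 20° = 343.73, north 1005 cos 20° = 944.39
Leg 3 (130°, 1451 m): east 1451 sin 130° = 1111.53, north 1451 cos 130° = -932.68
Net displacement: 3568.10 east, 2529.69 north. Direction back to start is (-3568.10, -2529.69): bearing = atan2(-3568.10, -2529.69) mod 360° = 234.66° ≈ 235°.

235°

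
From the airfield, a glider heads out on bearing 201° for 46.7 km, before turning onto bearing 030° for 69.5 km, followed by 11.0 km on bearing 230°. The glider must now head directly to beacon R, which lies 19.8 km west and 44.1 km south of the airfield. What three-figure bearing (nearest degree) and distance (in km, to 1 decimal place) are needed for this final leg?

Leg 1 (201°, 46.7 km): east 46.7 sin 201° = -16.74, north 46.7 cos 201° = -43.60
Leg 2 (030°, 69.5 km): east 69.5 sin 30° = 34.75, north 69.5 cos 30° = 60.19
Leg 3 (230°, 11.0 km): east 11.0 sin 230° = -8.43, north 11.0 cos 230° = -7.07
Current position: (9.59, 9.52). Target: (-19.8, -44.1). Remaining: Δeast = -29.39, Δnorth = -53.62.
Bearing = atan2(-29.39, -53.62) mod 360° = 208.73°; distance = √((-29.39)² + (-53.62)²) = 61.145 km.

209°, 61.1 km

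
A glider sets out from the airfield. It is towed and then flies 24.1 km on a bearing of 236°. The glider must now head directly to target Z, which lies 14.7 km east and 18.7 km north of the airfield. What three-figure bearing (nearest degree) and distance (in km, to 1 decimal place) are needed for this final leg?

Leg 1 (236°, 24.1 km): east 24.1 sin 236° = -19.98, north 24.1 cos 236° = -13.48
Current position: (-19.98, -13.48). Target: (14.7, 18.7). Remaining: Δeast = 34.68, Δnorth = 32.18.
Bearing = atan2(34.68, 32.18) mod 360° = 47.14°; distance = √((34.68)² + (32.18)²) = 47.308 km.

047°, 47.3 km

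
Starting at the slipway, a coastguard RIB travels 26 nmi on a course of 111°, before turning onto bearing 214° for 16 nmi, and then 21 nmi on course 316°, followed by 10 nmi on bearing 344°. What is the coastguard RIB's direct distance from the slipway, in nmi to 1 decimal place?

2.9 nmi

Leg 1 (111°, 26 nmi): east 26 sin 111° = 24.27, north 26 cos 111° = -9.32
Leg 2 (214°, 16 nmi): east 16 sin 214° = -8.95, north 16 cos 214° = -13.26
Leg 3 (316°, 21 nmi): east 21 sin 316° = -14.59, north 21 cos 316° = 15.11
Leg 4 (344°, 10 nmi): east 10 sin 344° = -2.76, north 10 cos 344° = 9.61
Net: -2.02 east, 2.14 north. Distance = √((-2.02)² + (2.14)²) = 2.939 nmi.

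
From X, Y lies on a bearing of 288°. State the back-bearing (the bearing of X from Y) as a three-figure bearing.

Back-bearing = 288° − 180° = 108°.

108°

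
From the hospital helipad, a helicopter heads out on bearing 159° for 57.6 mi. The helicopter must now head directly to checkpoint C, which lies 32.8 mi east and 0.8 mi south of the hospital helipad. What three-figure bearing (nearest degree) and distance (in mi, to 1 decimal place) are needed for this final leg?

Leg 1 (159°, 57.6 mi): east 57.6 sin 159° = 20.64, north 57.6 cos 159° = -53.77
Current position: (20.64, -53.77). Target: (32.8, -0.8). Remaining: Δeast = 12.16, Δnorth = 52.97.
Bearing = atan2(12.16, 52.97) mod 360° = 12.93°; distance = √((12.16)² + (52.97)²) = 54.352 mi.

013°, 54.4 mi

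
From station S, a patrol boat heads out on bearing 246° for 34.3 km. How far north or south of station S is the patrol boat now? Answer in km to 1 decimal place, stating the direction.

Leg 1 (246°, 34.3 km): east 34.3 sin 246° = -31.33, north 34.3 cos 246° = -13.95
Net north component: -13.95 km.

14.0 km south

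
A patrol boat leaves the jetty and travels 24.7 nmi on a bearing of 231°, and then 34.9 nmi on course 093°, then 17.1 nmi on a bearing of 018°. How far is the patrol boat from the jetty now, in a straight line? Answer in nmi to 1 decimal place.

21.0 nmi

Leg 1 (231°, 24.7 nmi): east 24.7 sin 231° = -19.20, north 24.7 cos 231° = -15.54
Leg 2 (093°, 34.9 nmi): east 34.9 sin 93° = 34.85, north 34.9 cos 93° = -1.83
Leg 3 (018°, 17.1 nmi): east 17.1 sin 18° = 5.28, north 17.1 cos 18° = 16.26
Net: 20.94 east, -1.11 north. Distance = √((20.94)² + (-1.11)²) = 20.970 nmi.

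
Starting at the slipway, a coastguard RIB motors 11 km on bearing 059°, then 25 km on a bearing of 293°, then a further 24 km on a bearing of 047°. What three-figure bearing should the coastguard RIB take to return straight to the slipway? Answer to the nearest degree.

187°

Leg 1 (059°, 11 km): east 11 sin 59° = 9.43, north 11 cos 59° = 5.67
Leg 2 (293°, 25 km): east 25 sin 293° = -23.01, north 25 cos 293° = 9.77
Leg 3 (047°, 24 km): east 24 sin 47° = 17.55, north 24 cos 47° = 16.37
Net displacement: 3.97 east, 31.80 north. Direction back to start is (-3.97, -31.80): bearing = atan2(-3.97, -31.80) mod 360° = 187.11° ≈ 187°.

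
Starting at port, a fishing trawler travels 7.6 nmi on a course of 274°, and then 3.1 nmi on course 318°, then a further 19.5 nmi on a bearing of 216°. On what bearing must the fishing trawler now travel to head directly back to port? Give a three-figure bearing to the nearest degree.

058°

Leg 1 (274°, 7.6 nmi): east 7.6 sin 274° = -7.58, north 7.6 cos 274° = 0.53
Leg 2 (318°, 3.1 nmi): east 3.1 sin 318° = -2.07, north 3.1 cos 318° = 2.30
Leg 3 (216°, 19.5 nmi): east 19.5 sin 216° = -11.46, north 19.5 cos 216° = -15.78
Net displacement: -21.12 east, -12.94 north. Direction back to start is (21.12, 12.94): bearing = atan2(21.12, 12.94) mod 360° = 58.50° ≈ 058°.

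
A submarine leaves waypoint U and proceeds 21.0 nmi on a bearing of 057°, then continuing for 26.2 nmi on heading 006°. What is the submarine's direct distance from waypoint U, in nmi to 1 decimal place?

42.7 nmi

Leg 1 (057°, 21.0 nmi): east 21.0 sin 57° = 17.61, north 21.0 cos 57° = 11.44
Leg 2 (006°, 26.2 nmi): east 26.2 sin 6° = 2.74, north 26.2 cos 6° = 26.06
Net: 20.35 east, 37.49 north. Distance = √((20.35)² + (37.49)²) = 42.661 nmi.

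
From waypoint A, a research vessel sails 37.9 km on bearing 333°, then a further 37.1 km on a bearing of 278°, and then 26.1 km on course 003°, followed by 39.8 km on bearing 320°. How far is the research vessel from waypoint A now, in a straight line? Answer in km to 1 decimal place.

123.4 km

Leg 1 (333°, 37.9 km): east 37.9 sin 333° = -17.21, north 37.9 cos 333° = 33.77
Leg 2 (278°, 37.1 km): east 37.1 sin 278° = -36.74, north 37.1 cos 278° = 5.16
Leg 3 (003°, 26.1 km): east 26.1 sin 3° = 1.37, north 26.1 cos 3° = 26.06
Leg 4 (320°, 39.8 km): east 39.8 sin 320° = -25.58, north 39.8 cos 320° = 30.49
Net: -78.16 east, 95.49 north. Distance = √((-78.16)² + (95.49)²) = 123.397 km.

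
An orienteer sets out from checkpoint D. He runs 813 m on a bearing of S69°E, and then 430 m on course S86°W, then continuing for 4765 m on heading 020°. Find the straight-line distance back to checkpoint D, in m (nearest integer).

Leg 1 (S69°E, 813 m): east 813 sin 111° = 759.00, north 813 cos 111° = -291.35
Leg 2 (S86°W, 430 m): east 430 sin 266° = -428.95, north 430 cos 266° = -30.00
Leg 3 (020°, 4765 m): east 4765 sin 20° = 1629.73, north 4765 cos 20° = 4477.64
Net: 1959.77 east, 4156.29 north. Distance = √((1959.77)² + (4156.29)²) = 4595.154 m.

4595 m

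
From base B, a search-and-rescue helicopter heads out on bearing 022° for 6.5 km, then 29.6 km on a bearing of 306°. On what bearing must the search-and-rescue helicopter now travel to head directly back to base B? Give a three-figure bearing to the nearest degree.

137°

Leg 1 (022°, 6.5 km): east 6.5 sin 22° = 2.43, north 6.5 cos 22° = 6.03
Leg 2 (306°, 29.6 km): east 29.6 sin 306° = -23.95, north 29.6 cos 306° = 17.40
Net displacement: -21.51 east, 23.43 north. Direction back to start is (21.51, -23.43): bearing = atan2(21.51, -23.43) mod 360° = 137.44° ≈ 137°.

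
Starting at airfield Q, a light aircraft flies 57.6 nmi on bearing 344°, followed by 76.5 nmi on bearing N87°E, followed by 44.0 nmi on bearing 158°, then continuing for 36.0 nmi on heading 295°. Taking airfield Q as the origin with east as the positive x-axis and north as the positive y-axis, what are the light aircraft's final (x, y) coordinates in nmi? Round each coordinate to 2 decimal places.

Leg 1 (344°, 57.6 nmi): east 57.6 sin 344° = -15.88, north 57.6 cos 344° = 55.37
Leg 2 (N87°E, 76.5 nmi): east 76.5 sin 87° = 76.40, north 76.5 cos 87° = 4.00
Leg 3 (158°, 44.0 nmi): east 44.0 sin 158° = 16.48, north 44.0 cos 158° = -40.80
Leg 4 (295°, 36.0 nmi): east 36.0 sin 295° = -32.63, north 36.0 cos 295° = 15.21
Summing: 44.37 nmi east, 33.79 nmi north → (44.37, 33.79).

(44.37, 33.79)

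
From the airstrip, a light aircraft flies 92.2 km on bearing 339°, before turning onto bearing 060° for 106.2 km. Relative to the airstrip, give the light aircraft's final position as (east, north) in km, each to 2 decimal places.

Leg 1 (339°, 92.2 km): east 92.2 sin 339° = -33.04, north 92.2 cos 339° = 86.08
Leg 2 (060°, 106.2 km): east 106.2 sin 60° = 91.97, north 106.2 cos 60° = 53.10
Summing: 58.93 km east, 139.18 km north → (58.93, 139.18).

(58.93, 139.18)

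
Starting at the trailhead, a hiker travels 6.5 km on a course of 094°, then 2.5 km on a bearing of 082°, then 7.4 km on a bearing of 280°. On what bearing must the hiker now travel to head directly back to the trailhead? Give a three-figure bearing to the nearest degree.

Leg 1 (094°, 6.5 km): east 6.5 sin 94° = 6.48, north 6.5 cos 94° = -0.45
Leg 2 (082°, 2.5 km): east 2.5 sin 82° = 2.48, north 2.5 cos 82° = 0.35
Leg 3 (280°, 7.4 km): east 7.4 sin 280° = -7.29, north 7.4 cos 280° = 1.28
Net displacement: 1.67 east, 1.18 north. Direction back to start is (-1.67, -1.18): bearing = atan2(-1.67, -1.18) mod 360° = 234.80° ≈ 235°.

235°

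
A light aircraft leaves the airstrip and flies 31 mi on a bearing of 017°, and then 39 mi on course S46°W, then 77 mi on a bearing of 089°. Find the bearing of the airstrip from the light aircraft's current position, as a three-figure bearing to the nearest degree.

266°

Leg 1 (017°, 31 mi): east 31 sin 17° = 9.06, north 31 cos 17° = 29.65
Leg 2 (S46°W, 39 mi): east 39 sin 226° = -28.05, north 39 cos 226° = -27.09
Leg 3 (089°, 77 mi): east 77 sin 89° = 76.99, north 77 cos 89° = 1.34
Net displacement: 58.00 east, 3.90 north. Direction back to start is (-58.00, -3.90): bearing = atan2(-58.00, -3.90) mod 360° = 266.16° ≈ 266°.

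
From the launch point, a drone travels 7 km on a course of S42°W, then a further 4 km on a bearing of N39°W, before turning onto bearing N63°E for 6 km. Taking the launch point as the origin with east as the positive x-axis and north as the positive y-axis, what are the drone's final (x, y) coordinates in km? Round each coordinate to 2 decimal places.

(-1.86, 0.63)

Leg 1 (S42°W, 7 km): east 7 sin 222° = -4.68, north 7 cos 222° = -5.20
Leg 2 (N39°W, 4 km): east 4 sin 321° = -2.52, north 4 cos 321° = 3.11
Leg 3 (N63°E, 6 km): east 6 sin 63° = 5.35, north 6 cos 63° = 2.72
Summing: -1.86 km east, 0.63 km north → (-1.86, 0.63).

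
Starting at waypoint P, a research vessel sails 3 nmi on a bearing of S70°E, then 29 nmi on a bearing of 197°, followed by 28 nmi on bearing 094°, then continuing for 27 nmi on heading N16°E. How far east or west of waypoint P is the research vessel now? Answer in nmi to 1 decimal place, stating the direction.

Leg 1 (S70°E, 3 nmi): east 3 sin 110° = 2.82, north 3 cos 110° = -1.03
Leg 2 (197°, 29 nmi): east 29 sin 197° = -8.48, north 29 cos 197° = -27.73
Leg 3 (094°, 28 nmi): east 28 sin 94° = 27.93, north 28 cos 94° = -1.95
Leg 4 (N16°E, 27 nmi): east 27 sin 16° = 7.44, north 27 cos 16° = 25.95
Net east component: 29.71 nmi.

29.7 nmi east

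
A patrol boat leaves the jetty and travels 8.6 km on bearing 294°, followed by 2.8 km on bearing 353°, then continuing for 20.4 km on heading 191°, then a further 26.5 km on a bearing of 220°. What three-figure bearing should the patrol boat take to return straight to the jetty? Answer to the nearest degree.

Leg 1 (294°, 8.6 km): east 8.6 sin 294° = -7.86, north 8.6 cos 294° = 3.50
Leg 2 (353°, 2.8 km): east 2.8 sin 353° = -0.34, north 2.8 cos 353° = 2.78
Leg 3 (191°, 20.4 km): east 20.4 sin 191° = -3.89, north 20.4 cos 191° = -20.03
Leg 4 (220°, 26.5 km): east 26.5 sin 220° = -17.03, north 26.5 cos 220° = -20.30
Net displacement: -29.12 east, -34.05 north. Direction back to start is (29.12, 34.05): bearing = atan2(29.12, 34.05) mod 360° = 40.54° ≈ 041°.

041°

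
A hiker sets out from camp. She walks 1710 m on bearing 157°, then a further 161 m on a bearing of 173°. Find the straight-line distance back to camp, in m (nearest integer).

Leg 1 (157°, 1710 m): east 1710 sin 157° = 668.15, north 1710 cos 157° = -1574.06
Leg 2 (173°, 161 m): east 161 sin 173° = 19.62, north 161 cos 173° = -159.80
Net: 687.77 east, -1733.86 north. Distance = √((687.77)² + (-1733.86)²) = 1865.291 m.

1865 m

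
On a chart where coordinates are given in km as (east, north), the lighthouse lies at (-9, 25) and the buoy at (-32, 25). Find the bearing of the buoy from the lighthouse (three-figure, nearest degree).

270°

Δeast = -32 − -9 = -23.00; Δnorth = 25 − 25 = 0.00.
Bearing = atan2(Δeast, Δnorth) mod 360° = 270.00° ≈ 270°.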